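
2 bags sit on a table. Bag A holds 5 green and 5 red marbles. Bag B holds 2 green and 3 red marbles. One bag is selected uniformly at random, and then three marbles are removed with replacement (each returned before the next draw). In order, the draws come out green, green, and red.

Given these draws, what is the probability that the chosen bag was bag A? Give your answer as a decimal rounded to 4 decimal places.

For each hypothesis, P(data | H) works out to: P(data | bag A) = (5/10)(5/10)(5/10) = 0.125; P(data | bag B) = (2/5)(2/5)(3/5) = 0.096.
Weighting by the prior gives 1/2 · 0.125 = 0.0625, 1/2 · 0.096 = 0.048; summing to 0.1105.
Hence P(bag A | data) = (0.0625) / (0.1105) = 0.56561.

0.5656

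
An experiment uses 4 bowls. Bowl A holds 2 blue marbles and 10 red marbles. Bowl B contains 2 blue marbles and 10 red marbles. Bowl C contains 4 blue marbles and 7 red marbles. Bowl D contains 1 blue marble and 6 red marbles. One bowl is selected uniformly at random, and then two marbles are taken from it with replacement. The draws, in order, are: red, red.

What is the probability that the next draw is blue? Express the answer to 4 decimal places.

The likelihood of the observed sequence under each hypothesis: P(data | bowl A) = (10/12)(10/12) = 0.69444; P(data | bowl B) = (10/12)(10/12) = 0.69444; P(data | bowl C) = (7/11)(7/11) = 0.40496; P(data | bowl D) = (6/7)(6/7) = 0.73469.
The prior-weighted likelihoods are 1/4 · 0.69444 = 0.17361, 1/4 · 0.69444 = 0.17361, 1/4 · 0.40496 = 0.10124, 1/4 · 0.73469 = 0.18367; with total 0.63214.
Dividing through by the total gives posterior P(bowl A | data) = 0.27464, P(bowl B | data) = 0.27464, P(bowl C | data) = 0.16016, P(bowl D | data) = 0.29056.
So P(blue next | data) = Σ P(blue next | H) P(H | data) = (1/6)(0.27464) + (1/6)(0.27464) + (4/11)(0.16016) + (1/7)(0.29056) = 0.19129.

0.1913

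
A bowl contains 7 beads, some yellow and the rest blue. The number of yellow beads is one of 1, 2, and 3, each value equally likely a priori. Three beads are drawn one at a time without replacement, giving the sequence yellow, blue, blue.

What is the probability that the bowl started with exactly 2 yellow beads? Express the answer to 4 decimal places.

0.3774

Under each hypothesis, the probability of the observed sequence is: P(data | r = 1) = (1/7)(6/6)(5/5) = 1/7; P(data | r = 2) = (2/7)(5/6)(4/5) = 4/21; P(data | r = 3) = (3/7)(4/6)(3/5) = 6/35.
The prior-weighted likelihoods are 1/3 · 1/7 = 1/21, 1/3 · 4/21 = 4/63, 1/3 · 6/35 = 2/35; these sum to 53/315.
So P(r = 2 | data) = (4/63) / (53/315) = 20/53.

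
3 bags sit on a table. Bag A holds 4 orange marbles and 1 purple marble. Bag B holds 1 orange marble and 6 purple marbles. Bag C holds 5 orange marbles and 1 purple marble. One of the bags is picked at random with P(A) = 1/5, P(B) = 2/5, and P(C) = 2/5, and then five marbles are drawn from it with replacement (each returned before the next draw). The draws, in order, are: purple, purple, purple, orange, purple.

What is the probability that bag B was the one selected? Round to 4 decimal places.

0.9836

The likelihood of the observed sequence under each hypothesis: P(data | bag A) = (1/5)(1/5)(1/5)(4/5)(1/5) = 0.00128; P(data | bag B) = (6/7)(6/7)(6/7)(1/7)(6/7) = 0.077111; P(data | bag C) = (1/6)(1/6)(1/6)(5/6)(1/6) = 0.000643.
Multiplying each by its prior: 1/5 · 0.00128 = 0.000256, 2/5 · 0.077111 = 0.030844, 2/5 · 0.000643 = 0.0002572; summing to 0.031357.
Therefore the posterior P(bag B | data) = (0.030844) / (0.031357) = 0.98363.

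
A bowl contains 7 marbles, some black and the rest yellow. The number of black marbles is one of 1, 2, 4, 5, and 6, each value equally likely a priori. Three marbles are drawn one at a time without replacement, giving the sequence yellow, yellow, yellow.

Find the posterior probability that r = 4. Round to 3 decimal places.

Under each hypothesis, the probability of the observed sequence is: P(data | r = 1) = (6/7)(5/6)(4/5) = 4/7; P(data | r = 2) = (5/7)(4/6)(3/5) = 2/7; P(data | r = 4) = (3/7)(2/6)(1/5) = 1/35; P(data | r = 5) = (2/7)(1/6)(0/5) = 0; P(data | r = 6) = (1/7)(0/6) = 0.
Multiplying each by its prior: 1/5 · 4/7 = 4/35, 1/5 · 2/7 = 2/35, 1/5 · 1/35 = 1/175, 1/5 · 0 = 0, 1/5 · 0 = 0; these sum to 31/175.
Therefore the posterior P(r = 4 | data) = (1/175) / (31/175) = 1/31.

0.032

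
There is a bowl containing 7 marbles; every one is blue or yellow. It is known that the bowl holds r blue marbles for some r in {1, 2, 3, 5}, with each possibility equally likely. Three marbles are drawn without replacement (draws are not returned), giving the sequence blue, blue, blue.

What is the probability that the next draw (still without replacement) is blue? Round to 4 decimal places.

The likelihood of the observed sequence under each hypothesis: P(data | r = 1) = (1/7)(0/6) = 0; P(data | r = 2) = (2/7)(1/6)(0/5) = 0; P(data | r = 3) = (3/7)(2/6)(1/5) = 1/35; P(data | r = 5) = (5/7)(4/6)(3/5) = 2/7.
Multiplying each by its prior: 1/4 · 0 = 0, 1/4 · 0 = 0, 1/4 · 1/35 = 1/140, 1/4 · 2/7 = 1/14; with total 11/140.
Dividing through by the total gives posterior P(r = 1 | data) = 0, P(r = 2 | data) = 0, P(r = 3 | data) = 1/11, P(r = 5 | data) = 10/11.
So P(blue next | data) = Σ P(blue next | H) P(H | data) = (0)(1/11) + (1/2)(10/11) = 5/11.

0.4545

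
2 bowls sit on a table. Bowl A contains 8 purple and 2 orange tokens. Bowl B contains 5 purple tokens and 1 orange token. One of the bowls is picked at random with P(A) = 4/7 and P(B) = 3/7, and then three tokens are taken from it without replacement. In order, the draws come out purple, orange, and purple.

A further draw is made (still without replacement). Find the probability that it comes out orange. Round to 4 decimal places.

0.0792

Compute the likelihood of the observed sequence for each case: P(data | bowl A) = (8/10)(2/9)(7/8) = 7/45; P(data | bowl B) = (5/6)(1/5)(4/4) = 1/6.
Multiplying each by its prior: 4/7 · 7/45 = 4/45, 3/7 · 1/6 = 1/14; summing to 101/630.
The posterior is then P(bowl A | data) = 56/101, P(bowl B | data) = 45/101.
Averaging over the posterior, P(orange next | data) = (1/7)(56/101) + (0)(45/101) = 8/101.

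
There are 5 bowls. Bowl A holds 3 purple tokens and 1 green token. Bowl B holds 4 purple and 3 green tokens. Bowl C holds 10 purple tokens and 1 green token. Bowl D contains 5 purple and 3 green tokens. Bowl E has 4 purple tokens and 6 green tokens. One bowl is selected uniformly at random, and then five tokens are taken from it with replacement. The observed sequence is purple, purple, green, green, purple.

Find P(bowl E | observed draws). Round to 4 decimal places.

0.1855

The likelihood of the observed sequence under each hypothesis: P(data | bowl A) = (3/4)(3/4)(1/4)(1/4)(3/4) = 0.026367; P(data | bowl B) = (4/7)(4/7)(3/7)(3/7)(4/7) = 0.034271; P(data | bowl C) = (10/11)(10/11)(1/11)(1/11)(10/11) = 0.0062092; P(data | bowl D) = (5/8)(5/8)(3/8)(3/8)(5/8) = 0.034332; P(data | bowl E) = (4/10)(4/10)(6/10)(6/10)(4/10) = 0.02304.
The prior-weighted likelihoods are 1/5 · 0.026367 = 0.0052734, 1/5 · 0.034271 = 0.0068543, 1/5 · 0.0062092 = 0.0012418, 1/5 · 0.034332 = 0.0068665, 1/5 · 0.02304 = 0.004608; these sum to 0.024844.
Therefore the posterior P(bowl E | data) = (0.004608) / (0.024844) = 0.18548.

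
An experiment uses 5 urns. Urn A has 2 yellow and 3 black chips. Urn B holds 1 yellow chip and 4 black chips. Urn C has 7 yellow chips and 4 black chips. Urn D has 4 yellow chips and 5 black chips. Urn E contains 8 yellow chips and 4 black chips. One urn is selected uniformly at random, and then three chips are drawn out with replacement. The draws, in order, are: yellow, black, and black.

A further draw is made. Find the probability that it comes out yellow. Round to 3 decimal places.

Compute the likelihood of the observed sequence for each case: P(data | urn A) = (2/5)(3/5)(3/5) = 0.144; P(data | urn B) = (1/5)(4/5)(4/5) = 0.128; P(data | urn C) = (7/11)(4/11)(4/11) = 0.084147; P(data | urn D) = (4/9)(5/9)(5/9) = 0.13717; P(data | urn E) = (8/12)(4/12)(4/12) = 0.074074.
Multiplying each by its prior: 1/5 · 0.144 = 0.0288, 1/5 · 0.128 = 0.0256, 1/5 · 0.084147 = 0.016829, 1/5 · 0.13717 = 0.027435, 1/5 · 0.074074 = 0.014815; these sum to 0.11348.
The posterior is then P(urn A | data) = 0.25379, P(urn B | data) = 0.22559, P(urn C | data) = 0.1483, P(urn D | data) = 0.24176, P(urn E | data) = 0.13055.
So P(yellow next | data) = Σ P(yellow next | H) P(H | data) = (2/5)(0.25379) + (1/5)(0.22559) + (7/11)(0.1483) + (4/9)(0.24176) + (2/3)(0.13055) = 0.43549.

0.435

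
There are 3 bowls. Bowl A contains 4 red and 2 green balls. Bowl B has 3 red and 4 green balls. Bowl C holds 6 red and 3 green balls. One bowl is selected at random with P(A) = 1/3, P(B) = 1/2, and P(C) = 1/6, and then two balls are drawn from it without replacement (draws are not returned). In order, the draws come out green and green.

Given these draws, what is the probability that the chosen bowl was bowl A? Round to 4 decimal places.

The likelihood of the observed sequence under each hypothesis: P(data | bowl A) = (2/6)(1/5) = 0.066667; P(data | bowl B) = (4/7)(3/6) = 0.28571; P(data | bowl C) = (3/9)(2/8) = 0.083333.
Weighting by the prior gives 1/3 · 0.066667 = 0.022222, 1/2 · 0.28571 = 0.14286, 1/6 · 0.083333 = 0.013889; with total 0.17897.
Hence P(bowl A | data) = (0.022222) / (0.17897) = 0.12417.

0.1242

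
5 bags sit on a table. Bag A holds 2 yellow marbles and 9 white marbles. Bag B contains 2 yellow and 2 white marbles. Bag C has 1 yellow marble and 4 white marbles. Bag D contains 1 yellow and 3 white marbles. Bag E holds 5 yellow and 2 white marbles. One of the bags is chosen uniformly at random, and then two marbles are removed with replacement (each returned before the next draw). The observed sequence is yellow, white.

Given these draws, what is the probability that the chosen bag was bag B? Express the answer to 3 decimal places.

For each hypothesis, P(data | H) works out to: P(data | bag A) = (2/11)(9/11) = 0.14876; P(data | bag B) = (2/4)(2/4) = 0.25; P(data | bag C) = (1/5)(4/5) = 0.16; P(data | bag D) = (1/4)(3/4) = 0.1875; P(data | bag E) = (5/7)(2/7) = 0.20408.
The prior-weighted likelihoods are 1/5 · 0.14876 = 0.029752, 1/5 · 0.25 = 0.05, 1/5 · 0.16 = 0.032, 1/5 · 0.1875 = 0.0375, 1/5 · 0.20408 = 0.040816; summing to 0.19007.
By Bayes' rule, P(bag B | data) = (0.05) / (0.19007) = 0.26306.

0.263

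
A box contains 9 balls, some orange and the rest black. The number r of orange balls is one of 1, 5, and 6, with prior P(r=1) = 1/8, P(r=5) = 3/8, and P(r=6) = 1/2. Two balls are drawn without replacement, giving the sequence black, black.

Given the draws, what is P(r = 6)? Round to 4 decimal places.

For each hypothesis, P(data | H) works out to: P(data | r = 1) = (8/9)(7/8) = 7/9; P(data | r = 5) = (4/9)(3/8) = 1/6; P(data | r = 6) = (3/9)(2/8) = 1/12.
Weighting by the prior gives 1/8 · 7/9 = 7/72, 3/8 · 1/6 = 1/16, 1/2 · 1/12 = 1/24; summing to 29/144.
Hence P(r = 6 | data) = (1/24) / (29/144) = 6/29.

0.2069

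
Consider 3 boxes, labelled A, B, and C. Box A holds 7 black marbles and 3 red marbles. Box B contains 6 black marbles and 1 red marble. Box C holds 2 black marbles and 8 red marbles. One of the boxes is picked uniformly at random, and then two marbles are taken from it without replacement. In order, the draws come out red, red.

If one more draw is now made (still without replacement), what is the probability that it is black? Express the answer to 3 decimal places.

Under each hypothesis, the probability of the observed sequence is: P(data | box A) = (3/10)(2/9) = 1/15; P(data | box B) = (1/7)(0/6) = 0; P(data | box C) = (8/10)(7/9) = 28/45.
The prior-weighted likelihoods are 1/3 · 1/15 = 1/45, 1/3 · 0 = 0, 1/3 · 28/45 = 28/135; these sum to 31/135.
The posterior is then P(box A | data) = 3/31, P(box B | data) = 0, P(box C | data) = 28/31.
So P(black next | data) = Σ P(black next | H) P(H | data) = (7/8)(3/31) + (1/4)(28/31) = 77/248.

0.310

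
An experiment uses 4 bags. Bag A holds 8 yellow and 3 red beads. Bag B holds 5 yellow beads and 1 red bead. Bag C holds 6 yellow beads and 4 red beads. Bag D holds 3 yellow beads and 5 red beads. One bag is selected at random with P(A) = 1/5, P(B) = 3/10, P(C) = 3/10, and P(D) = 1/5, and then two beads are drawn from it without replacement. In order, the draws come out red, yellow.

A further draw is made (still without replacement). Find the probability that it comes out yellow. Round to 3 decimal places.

For each hypothesis, P(data | H) works out to: P(data | bag A) = (3/11)(8/10) = 0.21818; P(data | bag B) = (1/6)(5/5) = 0.16667; P(data | bag C) = (4/10)(6/9) = 0.26667; P(data | bag D) = (5/8)(3/7) = 0.26786.
Multiplying each by its prior: 1/5 · 0.21818 = 0.043636, 3/10 · 0.16667 = 0.05, 3/10 · 0.26667 = 0.08, 1/5 · 0.26786 = 0.053571; with total 0.22721.
The posterior is then P(bag A | data) = 0.19205, P(bag B | data) = 0.22006, P(bag C | data) = 0.3521, P(bag D | data) = 0.23578.
Averaging over the posterior, P(yellow next | data) = (7/9)(0.19205) + (1)(0.22006) + (5/8)(0.3521) + (1/3)(0.23578) = 0.6681.

0.668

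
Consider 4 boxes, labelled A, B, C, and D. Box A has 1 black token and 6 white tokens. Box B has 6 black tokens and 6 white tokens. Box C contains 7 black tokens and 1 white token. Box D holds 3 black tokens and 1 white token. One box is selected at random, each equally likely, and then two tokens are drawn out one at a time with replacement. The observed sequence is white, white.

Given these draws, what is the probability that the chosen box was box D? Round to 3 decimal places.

0.059

The likelihood of the observed sequence under each hypothesis: P(data | box A) = (6/7)(6/7) = 0.73469; P(data | box B) = (6/12)(6/12) = 0.25; P(data | box C) = (1/8)(1/8) = 0.015625; P(data | box D) = (1/4)(1/4) = 0.0625.
Weighting by the prior gives 1/4 · 0.73469 = 0.18367, 1/4 · 0.25 = 0.0625, 1/4 · 0.015625 = 0.0039062, 1/4 · 0.0625 = 0.015625; with total 0.2657.
By Bayes' rule, P(box D | data) = (0.015625) / (0.2657) = 0.058806.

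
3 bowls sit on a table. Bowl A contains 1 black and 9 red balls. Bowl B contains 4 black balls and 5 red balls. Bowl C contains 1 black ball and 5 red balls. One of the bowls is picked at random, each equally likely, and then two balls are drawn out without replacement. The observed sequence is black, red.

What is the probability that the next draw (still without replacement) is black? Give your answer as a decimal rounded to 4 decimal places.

0.2187

Compute the likelihood of the observed sequence for each case: P(data | bowl A) = (1/10)(9/9) = 1/10; P(data | bowl B) = (4/9)(5/8) = 5/18; P(data | bowl C) = (1/6)(5/5) = 1/6.
Multiplying each by its prior: 1/3 · 1/10 = 1/30, 1/3 · 5/18 = 5/54, 1/3 · 1/6 = 1/18; these sum to 49/270.
Normalising, the posterior is P(bowl A | data) = 9/49, P(bowl B | data) = 25/49, P(bowl C | data) = 15/49.
The predictive probability is P(black next | data) = (0)(9/49) + (3/7)(25/49) + (0)(15/49) = 75/343.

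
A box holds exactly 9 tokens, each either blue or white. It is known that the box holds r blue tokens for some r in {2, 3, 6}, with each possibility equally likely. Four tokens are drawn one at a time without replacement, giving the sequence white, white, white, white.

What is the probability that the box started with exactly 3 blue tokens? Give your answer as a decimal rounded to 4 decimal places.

For each hypothesis, P(data | H) works out to: P(data | r = 2) = (7/9)(6/8)(5/7)(4/6) = 5/18; P(data | r = 3) = (6/9)(5/8)(4/7)(3/6) = 5/42; P(data | r = 6) = (3/9)(2/8)(1/7)(0/6) = 0.
Weighting by the prior gives 1/3 · 5/18 = 5/54, 1/3 · 5/42 = 5/126, 1/3 · 0 = 0; summing to 25/189.
Hence P(r = 3 | data) = (5/126) / (25/189) = 3/10.

0.3000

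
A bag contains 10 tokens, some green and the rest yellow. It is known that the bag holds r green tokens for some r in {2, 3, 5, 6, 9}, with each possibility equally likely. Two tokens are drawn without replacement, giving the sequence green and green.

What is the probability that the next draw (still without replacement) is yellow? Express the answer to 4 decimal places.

The likelihood of the observed sequence under each hypothesis: P(data | r = 2) = (2/10)(1/9) = 1/45; P(data | r = 3) = (3/10)(2/9) = 1/15; P(data | r = 5) = (5/10)(4/9) = 2/9; P(data | r = 6) = (6/10)(5/9) = 1/3; P(data | r = 9) = (9/10)(8/9) = 4/5.
The prior-weighted likelihoods are 1/5 · 1/45 = 1/225, 1/5 · 1/15 = 1/75, 1/5 · 2/9 = 2/45, 1/5 · 1/3 = 1/15, 1/5 · 4/5 = 4/25; summing to 13/45.
The posterior is then P(r = 2 | data) = 1/65, P(r = 3 | data) = 3/65, P(r = 5 | data) = 2/13, P(r = 6 | data) = 3/13, P(r = 9 | data) = 36/65.
The predictive probability is P(yellow next | data) = (1)(1/65) + (7/8)(3/65) + (5/8)(2/13) + (1/2)(3/13) + (1/8)(36/65) = 35/104.

0.3365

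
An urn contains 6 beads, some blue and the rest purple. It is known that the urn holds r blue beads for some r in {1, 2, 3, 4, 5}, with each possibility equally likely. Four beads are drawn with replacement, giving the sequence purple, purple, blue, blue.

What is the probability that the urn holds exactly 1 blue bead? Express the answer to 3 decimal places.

The likelihood of the observed sequence under each hypothesis: P(data | r = 1) = (5/6)(5/6)(1/6)(1/6) = 0.01929; P(data | r = 2) = (4/6)(4/6)(2/6)(2/6) = 0.049383; P(data | r = 3) = (3/6)(3/6)(3/6)(3/6) = 0.0625; P(data | r = 4) = (2/6)(2/6)(4/6)(4/6) = 0.049383; P(data | r = 5) = (1/6)(1/6)(5/6)(5/6) = 0.01929.
Weighting by the prior gives 1/5 · 0.01929 = 0.003858, 1/5 · 0.049383 = 0.0098765, 1/5 · 0.0625 = 0.0125, 1/5 · 0.049383 = 0.0098765, 1/5 · 0.01929 = 0.003858; with total 0.039969.
By Bayes' rule, P(r = 1 | data) = (0.003858) / (0.039969) = 0.096525.

0.097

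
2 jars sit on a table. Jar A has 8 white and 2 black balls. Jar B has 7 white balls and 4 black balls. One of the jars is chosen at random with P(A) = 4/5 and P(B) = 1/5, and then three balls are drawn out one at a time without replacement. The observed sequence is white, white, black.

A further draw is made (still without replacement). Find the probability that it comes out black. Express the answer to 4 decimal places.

0.1926

Under each hypothesis, the probability of the observed sequence is: P(data | jar A) = (8/10)(7/9)(2/8) = 0.15556; P(data | jar B) = (7/11)(6/10)(4/9) = 0.1697.
Weighting by the prior gives 4/5 · 0.15556 = 0.12444, 1/5 · 0.1697 = 0.033939; summing to 0.15838.
The posterior is then P(jar A | data) = 0.78571, P(jar B | data) = 0.21429.
The predictive probability is P(black next | data) = (1/7)(0.78571) + (3/8)(0.21429) = 0.1926.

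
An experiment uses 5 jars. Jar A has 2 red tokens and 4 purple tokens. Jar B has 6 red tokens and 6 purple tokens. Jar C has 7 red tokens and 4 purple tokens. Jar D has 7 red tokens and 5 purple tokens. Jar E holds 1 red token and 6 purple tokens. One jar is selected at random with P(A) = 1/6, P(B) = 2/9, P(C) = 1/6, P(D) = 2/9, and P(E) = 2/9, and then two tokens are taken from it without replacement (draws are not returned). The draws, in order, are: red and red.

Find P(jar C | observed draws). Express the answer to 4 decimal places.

0.3247

For each hypothesis, P(data | H) works out to: P(data | jar A) = (2/6)(1/5) = 1/15; P(data | jar B) = (6/12)(5/11) = 5/22; P(data | jar C) = (7/11)(6/10) = 21/55; P(data | jar D) = (7/12)(6/11) = 7/22; P(data | jar E) = (1/7)(0/6) = 0.
The prior-weighted likelihoods are 1/6 · 1/15 = 1/90, 2/9 · 5/22 = 5/99, 1/6 · 21/55 = 7/110, 2/9 · 7/22 = 7/99, 2/9 · 0 = 0; summing to 97/495.
Therefore the posterior P(jar C | data) = (7/110) / (97/495) = 63/194.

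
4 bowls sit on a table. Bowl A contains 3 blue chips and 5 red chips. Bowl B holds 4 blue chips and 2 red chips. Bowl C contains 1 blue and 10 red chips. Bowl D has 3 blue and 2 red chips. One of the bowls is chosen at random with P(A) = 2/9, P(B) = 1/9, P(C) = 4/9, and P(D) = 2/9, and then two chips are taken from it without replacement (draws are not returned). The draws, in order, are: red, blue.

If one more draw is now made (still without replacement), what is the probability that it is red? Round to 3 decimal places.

0.559

Under each hypothesis, the probability of the observed sequence is: P(data | bowl A) = (5/8)(3/7) = 0.26786; P(data | bowl B) = (2/6)(4/5) = 0.26667; P(data | bowl C) = (10/11)(1/10) = 0.090909; P(data | bowl D) = (2/5)(3/4) = 0.3.
The prior-weighted likelihoods are 2/9 · 0.26786 = 0.059524, 1/9 · 0.26667 = 0.02963, 4/9 · 0.090909 = 0.040404, 2/9 · 0.3 = 0.066667; summing to 0.19622.
Dividing through by the total gives posterior P(bowl A | data) = 0.30335, P(bowl B | data) = 0.151, P(bowl C | data) = 0.20591, P(bowl D | data) = 0.33975.
Averaging over the posterior, P(red next | data) = (2/3)(0.30335) + (1/4)(0.151) + (1)(0.20591) + (1/3)(0.33975) = 0.55914.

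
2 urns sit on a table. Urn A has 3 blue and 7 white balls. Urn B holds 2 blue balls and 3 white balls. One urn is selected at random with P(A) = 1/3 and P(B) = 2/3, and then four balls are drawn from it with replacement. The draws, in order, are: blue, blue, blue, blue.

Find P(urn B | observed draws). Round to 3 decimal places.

0.863

For each hypothesis, P(data | H) works out to: P(data | urn A) = (3/10)(3/10)(3/10)(3/10) = 0.0081; P(data | urn B) = (2/5)(2/5)(2/5)(2/5) = 0.0256.
Multiplying each by its prior: 1/3 · 0.0081 = 0.0027, 2/3 · 0.0256 = 0.017067; summing to 0.019767.
So P(urn B | data) = (0.017067) / (0.019767) = 0.86341.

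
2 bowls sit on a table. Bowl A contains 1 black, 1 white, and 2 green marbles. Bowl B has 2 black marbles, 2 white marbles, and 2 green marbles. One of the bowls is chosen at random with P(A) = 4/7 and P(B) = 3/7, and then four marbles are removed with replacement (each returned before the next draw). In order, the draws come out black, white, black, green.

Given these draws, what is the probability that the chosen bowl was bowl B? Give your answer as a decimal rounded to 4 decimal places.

For each hypothesis, P(data | H) works out to: P(data | bowl A) = (1/4)(1/4)(1/4)(2/4) = 0.0078125; P(data | bowl B) = (2/6)(2/6)(2/6)(2/6) = 0.012346.
Weighting by the prior gives 4/7 · 0.0078125 = 0.0044643, 3/7 · 0.012346 = 0.005291; summing to 0.0097553.
Therefore the posterior P(bowl B | data) = (0.005291) / (0.0097553) = 0.54237.

0.5424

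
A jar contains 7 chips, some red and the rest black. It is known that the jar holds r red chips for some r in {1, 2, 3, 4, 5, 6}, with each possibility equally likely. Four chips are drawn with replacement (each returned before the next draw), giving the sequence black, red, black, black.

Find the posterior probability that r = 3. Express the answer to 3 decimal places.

0.236

Under each hypothesis, the probability of the observed sequence is: P(data | r = 1) = (6/7)(1/7)(6/7)(6/7) = 0.089963; P(data | r = 2) = (5/7)(2/7)(5/7)(5/7) = 0.10412; P(data | r = 3) = (4/7)(3/7)(4/7)(4/7) = 0.079967; P(data | r = 4) = (3/7)(4/7)(3/7)(3/7) = 0.044981; P(data | r = 5) = (2/7)(5/7)(2/7)(2/7) = 0.01666; P(data | r = 6) = (1/7)(6/7)(1/7)(1/7) = 0.002499.
Weighting by the prior gives 1/6 · 0.089963 = 0.014994, 1/6 · 0.10412 = 0.017354, 1/6 · 0.079967 = 0.013328, 1/6 · 0.044981 = 0.0074969, 1/6 · 0.01666 = 0.0027766, 1/6 · 0.002499 = 0.00041649; summing to 0.056365.
Hence P(r = 3 | data) = (0.013328) / (0.056365) = 0.23645.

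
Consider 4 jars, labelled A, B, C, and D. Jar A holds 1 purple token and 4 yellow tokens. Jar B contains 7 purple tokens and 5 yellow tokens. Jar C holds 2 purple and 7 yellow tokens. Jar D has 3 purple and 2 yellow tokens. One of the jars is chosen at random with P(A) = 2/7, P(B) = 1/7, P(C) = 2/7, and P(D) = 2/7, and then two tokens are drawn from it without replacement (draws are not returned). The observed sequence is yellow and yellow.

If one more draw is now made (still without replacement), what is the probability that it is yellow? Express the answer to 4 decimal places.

0.6176

For each hypothesis, P(data | H) works out to: P(data | jar A) = (4/5)(3/4) = 3/5; P(data | jar B) = (5/12)(4/11) = 5/33; P(data | jar C) = (7/9)(6/8) = 7/12; P(data | jar D) = (2/5)(1/4) = 1/10.
Weighting by the prior gives 2/7 · 3/5 = 6/35, 1/7 · 5/33 = 5/231, 2/7 · 7/12 = 1/6, 2/7 · 1/10 = 1/35; these sum to 299/770.
The posterior is then P(jar A | data) = 132/299, P(jar B | data) = 50/897, P(jar C | data) = 385/897, P(jar D | data) = 22/299.
Averaging over the posterior, P(yellow next | data) = (2/3)(132/299) + (3/10)(50/897) + (5/7)(385/897) + (0)(22/299) = 554/897.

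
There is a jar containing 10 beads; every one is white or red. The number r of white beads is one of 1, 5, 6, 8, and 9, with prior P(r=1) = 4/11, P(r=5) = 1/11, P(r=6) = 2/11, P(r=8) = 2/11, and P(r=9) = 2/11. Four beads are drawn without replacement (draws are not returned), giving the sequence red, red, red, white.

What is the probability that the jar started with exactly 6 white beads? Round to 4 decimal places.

0.1106

For each hypothesis, P(data | H) works out to: P(data | r = 1) = (9/10)(8/9)(7/8)(1/7) = 1/10; P(data | r = 5) = (5/10)(4/9)(3/8)(5/7) = 5/84; P(data | r = 6) = (4/10)(3/9)(2/8)(6/7) = 1/35; P(data | r = 8) = (2/10)(1/9)(0/8) = 0; P(data | r = 9) = (1/10)(0/9) = 0.
Multiplying each by its prior: 4/11 · 1/10 = 2/55, 1/11 · 5/84 = 5/924, 2/11 · 1/35 = 2/385, 2/11 · 0 = 0, 2/11 · 0 = 0; with total 31/660.
Hence P(r = 6 | data) = (2/385) / (31/660) = 24/217.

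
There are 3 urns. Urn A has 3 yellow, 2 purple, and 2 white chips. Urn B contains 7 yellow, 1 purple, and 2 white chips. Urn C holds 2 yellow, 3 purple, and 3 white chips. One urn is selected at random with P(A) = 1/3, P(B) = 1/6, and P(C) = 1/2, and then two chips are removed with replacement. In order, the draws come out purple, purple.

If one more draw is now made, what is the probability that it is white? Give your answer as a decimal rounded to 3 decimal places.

For each hypothesis, P(data | H) works out to: P(data | urn A) = (2/7)(2/7) = 0.081633; P(data | urn B) = (1/10)(1/10) = 0.01; P(data | urn C) = (3/8)(3/8) = 0.14062.
The prior-weighted likelihoods are 1/3 · 0.081633 = 0.027211, 1/6 · 0.01 = 0.0016667, 1/2 · 0.14062 = 0.070312; these sum to 0.09919.
The posterior is then P(urn A | data) = 0.27433, P(urn B | data) = 0.016803, P(urn C | data) = 0.70887.
So P(white next | data) = Σ P(white next | H) P(H | data) = (2/7)(0.27433) + (1/5)(0.016803) + (3/8)(0.70887) = 0.34757.

0.348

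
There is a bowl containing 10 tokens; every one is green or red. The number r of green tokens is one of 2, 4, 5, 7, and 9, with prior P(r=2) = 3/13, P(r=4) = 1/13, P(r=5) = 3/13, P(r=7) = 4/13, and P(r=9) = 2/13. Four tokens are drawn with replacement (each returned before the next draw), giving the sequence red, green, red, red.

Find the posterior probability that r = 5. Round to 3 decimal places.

0.285

Under each hypothesis, the probability of the observed sequence is: P(data | r = 2) = (8/10)(2/10)(8/10)(8/10) = 0.1024; P(data | r = 4) = (6/10)(4/10)(6/10)(6/10) = 0.0864; P(data | r = 5) = (5/10)(5/10)(5/10)(5/10) = 0.0625; P(data | r = 7) = (3/10)(7/10)(3/10)(3/10) = 0.0189; P(data | r = 9) = (1/10)(9/10)(1/10)(1/10) = 0.0009.
The prior-weighted likelihoods are 3/13 · 0.1024 = 0.023631, 1/13 · 0.0864 = 0.0066462, 3/13 · 0.0625 = 0.014423, 4/13 · 0.0189 = 0.0058154, 2/13 · 0.0009 = 0.00013846; these sum to 0.050654.
By Bayes' rule, P(r = 5 | data) = (0.014423) / (0.050654) = 0.28474.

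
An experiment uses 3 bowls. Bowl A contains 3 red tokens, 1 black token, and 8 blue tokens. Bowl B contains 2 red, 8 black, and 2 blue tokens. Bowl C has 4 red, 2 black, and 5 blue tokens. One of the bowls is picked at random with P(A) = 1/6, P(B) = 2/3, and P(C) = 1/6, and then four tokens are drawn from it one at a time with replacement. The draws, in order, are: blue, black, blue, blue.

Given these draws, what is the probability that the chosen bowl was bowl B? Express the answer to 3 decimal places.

0.228

The likelihood of the observed sequence under each hypothesis: P(data | bowl A) = (8/12)(1/12)(8/12)(8/12) = 0.024691; P(data | bowl B) = (2/12)(8/12)(2/12)(2/12) = 0.0030864; P(data | bowl C) = (5/11)(2/11)(5/11)(5/11) = 0.017075.
Weighting by the prior gives 1/6 · 0.024691 = 0.0041152, 2/3 · 0.0030864 = 0.0020576, 1/6 · 0.017075 = 0.0028459; with total 0.0090187.
By Bayes' rule, P(bowl B | data) = (0.0020576) / (0.0090187) = 0.22815.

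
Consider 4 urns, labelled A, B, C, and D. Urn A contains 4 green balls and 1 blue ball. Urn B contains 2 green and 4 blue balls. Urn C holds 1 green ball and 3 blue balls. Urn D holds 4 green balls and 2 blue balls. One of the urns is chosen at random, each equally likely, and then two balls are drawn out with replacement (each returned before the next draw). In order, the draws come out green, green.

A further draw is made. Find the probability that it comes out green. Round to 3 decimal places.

Compute the likelihood of the observed sequence for each case: P(data | urn A) = (4/5)(4/5) = 0.64; P(data | urn B) = (2/6)(2/6) = 0.11111; P(data | urn C) = (1/4)(1/4) = 0.0625; P(data | urn D) = (4/6)(4/6) = 0.44444.
Multiplying each by its prior: 1/4 · 0.64 = 0.16, 1/4 · 0.11111 = 0.027778, 1/4 · 0.0625 = 0.015625, 1/4 · 0.44444 = 0.11111; summing to 0.31451.
Dividing through by the total gives posterior P(urn A | data) = 0.50872, P(urn B | data) = 0.08832, P(urn C | data) = 0.04968, P(urn D | data) = 0.35328.
The predictive probability is P(green next | data) = (4/5)(0.50872) + (1/3)(0.08832) + (1/4)(0.04968) + (2/3)(0.35328) = 0.68436.

0.684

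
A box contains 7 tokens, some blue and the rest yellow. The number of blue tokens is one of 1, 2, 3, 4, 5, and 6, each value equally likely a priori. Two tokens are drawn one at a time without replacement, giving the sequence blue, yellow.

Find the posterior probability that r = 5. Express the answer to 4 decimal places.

0.1786

For each hypothesis, P(data | H) works out to: P(data | r = 1) = (1/7)(6/6) = 1/7; P(data | r = 2) = (2/7)(5/6) = 5/21; P(data | r = 3) = (3/7)(4/6) = 2/7; P(data | r = 4) = (4/7)(3/6) = 2/7; P(data | r = 5) = (5/7)(2/6) = 5/21; P(data | r = 6) = (6/7)(1/6) = 1/7.
The prior-weighted likelihoods are 1/6 · 1/7 = 1/42, 1/6 · 5/21 = 5/126, 1/6 · 2/7 = 1/21, 1/6 · 2/7 = 1/21, 1/6 · 5/21 = 5/126, 1/6 · 1/7 = 1/42; with total 2/9.
By Bayes' rule, P(r = 5 | data) = (5/126) / (2/9) = 5/28.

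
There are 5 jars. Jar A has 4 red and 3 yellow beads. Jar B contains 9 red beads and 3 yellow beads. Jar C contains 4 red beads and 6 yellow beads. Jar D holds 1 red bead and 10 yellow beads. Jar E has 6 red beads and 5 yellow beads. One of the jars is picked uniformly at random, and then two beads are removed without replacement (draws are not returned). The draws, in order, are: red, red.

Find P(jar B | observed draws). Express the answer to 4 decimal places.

0.4409

Under each hypothesis, the probability of the observed sequence is: P(data | jar A) = (4/7)(3/6) = 0.28571; P(data | jar B) = (9/12)(8/11) = 0.54545; P(data | jar C) = (4/10)(3/9) = 0.13333; P(data | jar D) = (1/11)(0/10) = 0; P(data | jar E) = (6/11)(5/10) = 0.27273.
The prior-weighted likelihoods are 1/5 · 0.28571 = 0.057143, 1/5 · 0.54545 = 0.10909, 1/5 · 0.13333 = 0.026667, 1/5 · 0 = 0, 1/5 · 0.27273 = 0.054545; summing to 0.24745.
Hence P(jar B | data) = (0.10909) / (0.24745) = 0.44087.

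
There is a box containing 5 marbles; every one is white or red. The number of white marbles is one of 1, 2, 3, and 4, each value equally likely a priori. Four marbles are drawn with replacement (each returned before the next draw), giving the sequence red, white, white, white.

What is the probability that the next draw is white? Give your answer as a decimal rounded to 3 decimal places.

0.644

The likelihood of the observed sequence under each hypothesis: P(data | r = 1) = (4/5)(1/5)(1/5)(1/5) = 0.0064; P(data | r = 2) = (3/5)(2/5)(2/5)(2/5) = 0.0384; P(data | r = 3) = (2/5)(3/5)(3/5)(3/5) = 0.0864; P(data | r = 4) = (1/5)(4/5)(4/5)(4/5) = 0.1024.
Multiplying each by its prior: 1/4 · 0.0064 = 0.0016, 1/4 · 0.0384 = 0.0096, 1/4 · 0.0864 = 0.0216, 1/4 · 0.1024 = 0.0256; with total 0.0584.
The posterior is then P(r = 1 | data) = 0.027397, P(r = 2 | data) = 0.16438, P(r = 3 | data) = 0.36986, P(r = 4 | data) = 0.43836.
The predictive probability is P(white next | data) = (1/5)(0.027397) + (2/5)(0.16438) + (3/5)(0.36986) + (4/5)(0.43836) = 0.64384.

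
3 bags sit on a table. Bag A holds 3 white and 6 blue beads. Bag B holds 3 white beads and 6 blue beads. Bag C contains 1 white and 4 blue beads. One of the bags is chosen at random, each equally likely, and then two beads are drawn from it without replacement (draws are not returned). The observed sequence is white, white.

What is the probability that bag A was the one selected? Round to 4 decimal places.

Under each hypothesis, the probability of the observed sequence is: P(data | bag A) = (3/9)(2/8) = 1/12; P(data | bag B) = (3/9)(2/8) = 1/12; P(data | bag C) = (1/5)(0/4) = 0.
Multiplying each by its prior: 1/3 · 1/12 = 1/36, 1/3 · 1/12 = 1/36, 1/3 · 0 = 0; summing to 1/18.
So P(bag A | data) = (1/36) / (1/18) = 1/2.

0.5000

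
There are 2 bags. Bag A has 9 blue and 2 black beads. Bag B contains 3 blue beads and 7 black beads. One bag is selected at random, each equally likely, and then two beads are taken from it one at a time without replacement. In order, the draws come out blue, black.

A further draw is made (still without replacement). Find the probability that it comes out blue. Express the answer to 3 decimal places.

0.513

Under each hypothesis, the probability of the observed sequence is: P(data | bag A) = (9/11)(2/10) = 9/55; P(data | bag B) = (3/10)(7/9) = 7/30.
Multiplying each by its prior: 1/2 · 9/55 = 9/110, 1/2 · 7/30 = 7/60; these sum to 131/660.
The posterior is then P(bag A | data) = 54/131, P(bag B | data) = 77/131.
The predictive probability is P(blue next | data) = (8/9)(54/131) + (1/4)(77/131) = 269/524.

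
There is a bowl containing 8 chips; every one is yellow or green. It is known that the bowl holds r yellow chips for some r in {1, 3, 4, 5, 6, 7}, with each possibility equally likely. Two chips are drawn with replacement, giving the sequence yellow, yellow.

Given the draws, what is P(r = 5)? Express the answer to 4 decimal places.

0.1838

For each hypothesis, P(data | H) works out to: P(data | r = 1) = (1/8)(1/8) = 1/64; P(data | r = 3) = (3/8)(3/8) = 9/64; P(data | r = 4) = (4/8)(4/8) = 1/4; P(data | r = 5) = (5/8)(5/8) = 25/64; P(data | r = 6) = (6/8)(6/8) = 9/16; P(data | r = 7) = (7/8)(7/8) = 49/64.
The prior-weighted likelihoods are 1/6 · 1/64 = 1/384, 1/6 · 9/64 = 3/128, 1/6 · 1/4 = 1/24, 1/6 · 25/64 = 25/384, 1/6 · 9/16 = 3/32, 1/6 · 49/64 = 49/384; summing to 17/48.
Therefore the posterior P(r = 5 | data) = (25/384) / (17/48) = 25/136.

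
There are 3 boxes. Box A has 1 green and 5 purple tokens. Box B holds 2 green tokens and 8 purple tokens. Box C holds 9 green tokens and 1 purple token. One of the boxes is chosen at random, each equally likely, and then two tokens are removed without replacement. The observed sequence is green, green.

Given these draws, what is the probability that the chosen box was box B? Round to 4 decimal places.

0.0270

Compute the likelihood of the observed sequence for each case: P(data | box A) = (1/6)(0/5) = 0; P(data | box B) = (2/10)(1/9) = 1/45; P(data | box C) = (9/10)(8/9) = 4/5.
Multiplying each by its prior: 1/3 · 0 = 0, 1/3 · 1/45 = 1/135, 1/3 · 4/5 = 4/15; these sum to 37/135.
Therefore the posterior P(box B | data) = (1/135) / (37/135) = 1/37.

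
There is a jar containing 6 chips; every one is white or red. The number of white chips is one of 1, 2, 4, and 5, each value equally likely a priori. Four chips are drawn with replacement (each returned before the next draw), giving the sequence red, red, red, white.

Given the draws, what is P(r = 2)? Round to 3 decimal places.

Under each hypothesis, the probability of the observed sequence is: P(data | r = 1) = (5/6)(5/6)(5/6)(1/6) = 0.096451; P(data | r = 2) = (4/6)(4/6)(4/6)(2/6) = 0.098765; P(data | r = 4) = (2/6)(2/6)(2/6)(4/6) = 0.024691; P(data | r = 5) = (1/6)(1/6)(1/6)(5/6) = 0.003858.
Multiplying each by its prior: 1/4 · 0.096451 = 0.024113, 1/4 · 0.098765 = 0.024691, 1/4 · 0.024691 = 0.0061728, 1/4 · 0.003858 = 0.00096451; with total 0.055941.
So P(r = 2 | data) = (0.024691) / (0.055941) = 0.44138.

0.441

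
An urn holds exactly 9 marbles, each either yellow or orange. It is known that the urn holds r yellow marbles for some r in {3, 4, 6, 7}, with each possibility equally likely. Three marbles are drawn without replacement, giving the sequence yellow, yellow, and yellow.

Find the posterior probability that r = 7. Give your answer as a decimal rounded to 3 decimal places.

The likelihood of the observed sequence under each hypothesis: P(data | r = 3) = (3/9)(2/8)(1/7) = 1/84; P(data | r = 4) = (4/9)(3/8)(2/7) = 1/21; P(data | r = 6) = (6/9)(5/8)(4/7) = 5/21; P(data | r = 7) = (7/9)(6/8)(5/7) = 5/12.
The prior-weighted likelihoods are 1/4 · 1/84 = 1/336, 1/4 · 1/21 = 1/84, 1/4 · 5/21 = 5/84, 1/4 · 5/12 = 5/48; these sum to 5/28.
Therefore the posterior P(r = 7 | data) = (5/48) / (5/28) = 7/12.

0.583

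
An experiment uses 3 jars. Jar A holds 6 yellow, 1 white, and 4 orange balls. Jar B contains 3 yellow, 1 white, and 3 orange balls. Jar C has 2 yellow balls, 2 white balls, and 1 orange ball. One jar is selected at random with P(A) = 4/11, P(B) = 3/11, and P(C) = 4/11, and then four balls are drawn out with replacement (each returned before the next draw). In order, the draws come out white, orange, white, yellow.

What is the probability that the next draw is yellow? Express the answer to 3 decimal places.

For each hypothesis, P(data | H) works out to: P(data | jar A) = (1/11)(4/11)(1/11)(6/11) = 0.0016392; P(data | jar B) = (1/7)(3/7)(1/7)(3/7) = 0.0037484; P(data | jar C) = (2/5)(1/5)(2/5)(2/5) = 0.0128.
Multiplying each by its prior: 4/11 · 0.0016392 = 0.00059608, 3/11 · 0.0037484 = 0.0010223, 4/11 · 0.0128 = 0.0046545; these sum to 0.0062729.
Normalising, the posterior is P(jar A | data) = 0.095025, P(jar B | data) = 0.16297, P(jar C | data) = 0.742.
So P(yellow next | data) = Σ P(yellow next | H) P(H | data) = (6/11)(0.095025) + (3/7)(0.16297) + (2/5)(0.742) = 0.41848.

0.418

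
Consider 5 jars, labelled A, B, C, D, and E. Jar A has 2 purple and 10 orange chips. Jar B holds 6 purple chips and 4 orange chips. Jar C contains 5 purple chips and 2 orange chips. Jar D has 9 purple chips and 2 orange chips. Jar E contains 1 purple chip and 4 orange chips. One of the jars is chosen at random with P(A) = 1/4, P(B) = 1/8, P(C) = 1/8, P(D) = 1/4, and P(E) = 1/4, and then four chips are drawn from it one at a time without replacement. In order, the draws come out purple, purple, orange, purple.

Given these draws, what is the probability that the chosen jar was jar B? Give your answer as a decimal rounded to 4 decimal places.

0.1933

For each hypothesis, P(data | H) works out to: P(data | jar A) = (2/12)(1/11)(10/10)(0/9) = 0; P(data | jar B) = (6/10)(5/9)(4/8)(4/7) = 0.095238; P(data | jar C) = (5/7)(4/6)(2/5)(3/4) = 0.14286; P(data | jar D) = (9/11)(8/10)(2/9)(7/8) = 0.12727; P(data | jar E) = (1/5)(0/4) = 0.
Multiplying each by its prior: 1/4 · 0 = 0, 1/8 · 0.095238 = 0.011905, 1/8 · 0.14286 = 0.017857, 1/4 · 0.12727 = 0.031818, 1/4 · 0 = 0; with total 0.06158.
Hence P(jar B | data) = (0.011905) / (0.06158) = 0.19332.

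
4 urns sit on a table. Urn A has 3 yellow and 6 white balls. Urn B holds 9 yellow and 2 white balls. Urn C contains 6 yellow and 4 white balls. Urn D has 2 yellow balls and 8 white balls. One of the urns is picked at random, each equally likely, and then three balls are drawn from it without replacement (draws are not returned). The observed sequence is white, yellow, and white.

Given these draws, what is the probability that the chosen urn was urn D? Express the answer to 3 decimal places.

0.344

Compute the likelihood of the observed sequence for each case: P(data | urn A) = (6/9)(3/8)(5/7) = 0.17857; P(data | urn B) = (2/11)(9/10)(1/9) = 0.018182; P(data | urn C) = (4/10)(6/9)(3/8) = 0.1; P(data | urn D) = (8/10)(2/9)(7/8) = 0.15556.
Multiplying each by its prior: 1/4 · 0.17857 = 0.044643, 1/4 · 0.018182 = 0.0045455, 1/4 · 0.1 = 0.025, 1/4 · 0.15556 = 0.038889; with total 0.11308.
By Bayes' rule, P(urn D | data) = (0.038889) / (0.11308) = 0.34391.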